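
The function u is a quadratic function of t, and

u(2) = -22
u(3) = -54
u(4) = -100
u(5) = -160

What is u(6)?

-234

Write u(t) = at² + bt + c; the 4 given values yield a linear system in the 3 coefficients.
Solving, u(t) = -7t² + 3t.
Then u(6) = -234.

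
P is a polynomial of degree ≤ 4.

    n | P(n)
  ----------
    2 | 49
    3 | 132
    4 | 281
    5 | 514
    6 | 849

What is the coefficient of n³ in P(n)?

First differences: 83, 149, 233, 335. Second differences: 66, 84, 102. Third differences: 18, 18.
Level-3 differences are constant, so P has degree 3.
Fitting a degree-3 polynomial gives P(n) = 3n³ + 6n² - 4n + 9.
The coefficient of n³ is 3.

3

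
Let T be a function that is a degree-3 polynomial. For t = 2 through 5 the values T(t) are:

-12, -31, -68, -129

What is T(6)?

-220

Write T(t) = at³ + bt² + ct + d; the 4 given values yield a linear system in the 4 coefficients.
Solving, T(t) = -t³ - 4.
Then T(6) = -220.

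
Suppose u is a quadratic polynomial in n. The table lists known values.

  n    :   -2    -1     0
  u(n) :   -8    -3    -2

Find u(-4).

Write u(n) = an² + bn + c; the 3 given values yield a linear system in the 3 coefficients.
Solving, u(n) = -2n² - n - 2.
Then u(-4) = -30.

-30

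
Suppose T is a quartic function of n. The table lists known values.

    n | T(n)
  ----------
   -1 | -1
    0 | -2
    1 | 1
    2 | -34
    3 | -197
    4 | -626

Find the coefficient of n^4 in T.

-2

First differences: -1, 3, -35, -163, -429. Second differences: 4, -38, -128, -266. Third differences: -42, -90, -138. Fourth differences: -48, -48.
Level-4 differences are constant, so T has degree 4.
Fitting a degree-4 polynomial gives T(n) = -2n^4 - 3n³ + 4n² + 4n - 2.
The coefficient of n^4 is -2.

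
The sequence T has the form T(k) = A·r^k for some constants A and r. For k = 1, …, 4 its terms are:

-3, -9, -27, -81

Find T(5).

Consecutive ratio: -9/(-3) = 3, and -27/(-9) = 3, so r = 3.
Then A·3^1 = -3 gives A = -1, and T(k) = -1·3^k.
T(5) = -1·3^5 = -243.

-243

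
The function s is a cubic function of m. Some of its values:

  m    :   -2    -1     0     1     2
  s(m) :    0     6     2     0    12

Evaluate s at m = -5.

Write s(m) = am³ + bm² + cm + d; the 5 given values yield a linear system in the 4 coefficients.
Solving, s(m) = 2m³ + m² - 5m + 2.
Then s(-5) = -198.

-198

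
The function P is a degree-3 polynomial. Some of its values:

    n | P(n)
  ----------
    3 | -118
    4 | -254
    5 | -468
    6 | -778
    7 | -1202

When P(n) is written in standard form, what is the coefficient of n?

First differences: -136, -214, -310, -424. Second differences: -78, -96, -114. Third differences: -18, -18.
Level-3 differences are constant, so P has degree 3.
Fitting a degree-3 polynomial gives P(n) = -3n³ - 3n² - 4n + 2.
The coefficient of n is -4.

-4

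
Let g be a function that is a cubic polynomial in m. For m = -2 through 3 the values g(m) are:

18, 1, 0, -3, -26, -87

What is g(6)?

First differences: -17, -1, -3, -23, -61. Second differences: 16, -2, -20, -38. Third differences: -18, -18, -18.
Level-3 differences are constant, so g has degree 3.
Fitting a degree-3 polynomial gives g(m) = -3m³ - m² + m.
Then g(6) = -678.

-678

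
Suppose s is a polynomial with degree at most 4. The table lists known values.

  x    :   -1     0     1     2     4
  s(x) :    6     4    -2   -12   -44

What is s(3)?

-26

Write s(x) = ax^4 + bx³ + cx² + dx + e; the 5 given values yield a linear system in the 5 coefficients.
Solving, the top 2 coefficients vanish, and s(x) = -2x² - 4x + 4.
Then s(3) = -26.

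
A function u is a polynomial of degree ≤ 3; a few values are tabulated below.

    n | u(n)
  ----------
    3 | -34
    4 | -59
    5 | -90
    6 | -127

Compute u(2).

First differences: -25, -31, -37. Second differences: -6, -6.
Level-2 differences are constant, so u has degree 2.
Fitting a degree-2 polynomial gives u(n) = -3n² - 4n + 5.
Then u(2) = -15.

-15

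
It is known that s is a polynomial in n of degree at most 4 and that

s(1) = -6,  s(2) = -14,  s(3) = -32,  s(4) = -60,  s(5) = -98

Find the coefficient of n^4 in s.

0

First differences: -8, -18, -28, -38. Second differences: -10, -10, -10.
Level-2 differences are constant, so s has degree 2.
Fitting a degree-2 polynomial gives s(n) = -5n² + 7n - 8.
The coefficient of n^4 is 0.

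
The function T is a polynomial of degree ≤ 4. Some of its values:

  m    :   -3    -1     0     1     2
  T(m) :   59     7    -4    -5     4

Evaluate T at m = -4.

100

Write T(m) = am^4 + bm³ + cm² + dm + e; the 5 given values yield a linear system in the 5 coefficients.
Solving, the top 2 coefficients vanish, and T(m) = 5m² - 6m - 4.
Then T(-4) = 100.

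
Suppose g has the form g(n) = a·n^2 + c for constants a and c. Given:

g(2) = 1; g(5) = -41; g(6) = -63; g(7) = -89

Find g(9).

From g(2) = 1 and g(5) = -41: 4a + c = 1 and 25a + c = -41.
Subtracting: 21a = -42, so a = -2; then c = 1 − (-2)·4 = 9.
So g(n) = -2n² + 9, and g(9) = -153.

-153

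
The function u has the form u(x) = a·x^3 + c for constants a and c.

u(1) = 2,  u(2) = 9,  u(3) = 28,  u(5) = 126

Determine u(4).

From u(1) = 2 and u(2) = 9: 1a + c = 2 and 8a + c = 9.
Subtracting: 7a = 7, so a = 1; then c = 2 − 1·1 = 1.
So u(x) = 1x³ + 1, and u(4) = 65.

65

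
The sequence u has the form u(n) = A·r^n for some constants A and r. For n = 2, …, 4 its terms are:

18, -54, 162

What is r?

-3

Consecutive ratio: -54/18 = -3, and 162/(-54) = -3, so r = -3.
Then A·(-3)^2 = 18 gives A = 2, and u(n) = 2·(-3)^n.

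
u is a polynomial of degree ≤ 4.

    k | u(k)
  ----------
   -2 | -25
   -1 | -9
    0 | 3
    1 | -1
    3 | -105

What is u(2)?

-33

Write u(k) = ak^4 + bk³ + ck² + dk + e; the 5 given values yield a linear system in the 5 coefficients.
Solving, the leading coefficient vanishes, and u(k) = -2k³ - 8k² + 6k + 3.
Then u(2) = -33.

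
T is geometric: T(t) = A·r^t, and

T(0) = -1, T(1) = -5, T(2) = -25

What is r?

Consecutive ratio: -5/(-1) = 5, and -25/(-5) = 5, so r = 5.
Then A·5^0 = -1 gives A = -1, and T(t) = -1·5^t.

5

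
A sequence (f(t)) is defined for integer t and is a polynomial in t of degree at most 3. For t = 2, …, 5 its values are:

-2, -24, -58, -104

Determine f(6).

-162

First differences: -22, -34, -46. Second differences: -12, -12.
Level-2 differences are constant, so f has degree 2.
Fitting a degree-2 polynomial gives f(t) = -6t² + 8t + 6.
Then f(6) = -162.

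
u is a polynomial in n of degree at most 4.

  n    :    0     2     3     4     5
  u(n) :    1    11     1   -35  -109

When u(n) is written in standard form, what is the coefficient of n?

3

Write u(n) = an^4 + bn³ + cn² + dn + e; the 5 given values yield a linear system in the 5 coefficients.
Solving, the leading coefficient vanishes, and u(n) = -2n³ + 5n² + 3n + 1.
The coefficient of n is 3.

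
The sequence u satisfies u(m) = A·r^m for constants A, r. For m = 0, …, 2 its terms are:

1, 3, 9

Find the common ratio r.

3

Consecutive ratio: 3/1 = 3, and 9/3 = 3, so r = 3.
Then A·3^0 = 1 gives A = 1, and u(m) = 1·3^m.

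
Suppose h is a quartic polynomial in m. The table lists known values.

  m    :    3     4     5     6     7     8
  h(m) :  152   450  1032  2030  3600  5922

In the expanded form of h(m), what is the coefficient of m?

-4

Write h(m) = am^4 + bm³ + cm² + dm + e; the 6 given values yield a linear system in the 5 coefficients.
Solving, h(m) = m^4 + 4m³ - 3m² - 4m + 2.
The coefficient of m is -4.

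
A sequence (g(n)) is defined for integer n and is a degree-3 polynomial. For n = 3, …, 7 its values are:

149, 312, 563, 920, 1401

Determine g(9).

Write g(n) = an³ + bn² + cn + d; the 5 given values yield a linear system in the 4 coefficients.
Solving, g(n) = 3n³ + 8n² - 4n + 8.
Then g(9) = 2807.

2807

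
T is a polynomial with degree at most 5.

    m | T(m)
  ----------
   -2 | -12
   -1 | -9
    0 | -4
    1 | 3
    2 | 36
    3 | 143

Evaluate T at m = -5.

Write T(m) = am^5 + bm^4 + cm³ + dm² + em + p; the 6 given values yield a linear system in the 6 coefficients.
Solving, the leading coefficient vanishes, and T(m) = m^4 + 2m³ + 4m - 4.
Then T(-5) = 351.

351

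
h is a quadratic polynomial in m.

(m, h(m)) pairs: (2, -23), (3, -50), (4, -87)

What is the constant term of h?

Write h(m) = am² + bm + c; the 3 given values yield a linear system in the 3 coefficients.
Solving, h(m) = -5m² - 2m + 1.
The constant term is h(0) = 1.

1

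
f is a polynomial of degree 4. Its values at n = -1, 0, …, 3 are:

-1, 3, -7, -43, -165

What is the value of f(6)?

Write f(n) = an^4 + bn³ + cn² + dn + e; the 5 given values yield a linear system in the 5 coefficients.
Solving, f(n) = -2n^4 + 2n³ - 5n² - 5n + 3.
Then f(6) = -2367.

-2367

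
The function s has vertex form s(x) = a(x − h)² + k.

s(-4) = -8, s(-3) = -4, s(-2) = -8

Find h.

First differences 4, -4; second difference -8 = 2a, so a = -4.
Expanding, the x-coefficient is −2ah = 8h; matching it to the data gives h = -3, and then k = -4.
So s(x) = -4(x + 3)² − 4.
Hence h = -3.

-3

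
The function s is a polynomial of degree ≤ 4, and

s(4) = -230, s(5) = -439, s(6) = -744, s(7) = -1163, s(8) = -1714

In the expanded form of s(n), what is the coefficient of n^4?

0

First differences: -209, -305, -419, -551. Second differences: -96, -114, -132. Third differences: -18, -18.
Level-3 differences are constant, so s has degree 3.
Fitting a degree-3 polynomial gives s(n) = -3n³ - 3n² + n + 6.
The coefficient of n^4 is 0.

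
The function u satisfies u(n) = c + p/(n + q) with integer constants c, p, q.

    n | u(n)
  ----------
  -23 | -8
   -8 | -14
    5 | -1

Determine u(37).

-5

(u(n) − c)(n + q) = p for each data point; the three points give a linear system in c and q, then p follows.
Solving: c = -6, q = 3, p = 40, so u(n) = -6 + 40/(n + 3).
Then u(37) = -6 + 40/40 = -5.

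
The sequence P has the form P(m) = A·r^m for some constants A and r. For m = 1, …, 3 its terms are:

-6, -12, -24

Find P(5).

-96

Consecutive ratio: -12/(-6) = 2, and -24/(-12) = 2, so r = 2.
Then A·2^1 = -6 gives A = -3, and P(m) = -3·2^m.
P(5) = -3·2^5 = -96.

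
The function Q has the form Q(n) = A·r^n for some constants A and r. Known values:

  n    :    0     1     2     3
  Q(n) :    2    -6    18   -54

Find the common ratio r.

-3

Consecutive ratio: -6/2 = -3, and 18/(-6) = -3, so r = -3.
Then A·(-3)^0 = 2 gives A = 2, and Q(n) = 2·(-3)^n.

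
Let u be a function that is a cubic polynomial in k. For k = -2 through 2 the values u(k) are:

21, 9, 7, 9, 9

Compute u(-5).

First differences: -12, -2, 2, 0. Second differences: 10, 4, -2. Third differences: -6, -6.
Level-3 differences are constant, so u has degree 3.
Fitting a degree-3 polynomial gives u(k) = -k³ + 2k² + k + 7.
Then u(-5) = 177.

177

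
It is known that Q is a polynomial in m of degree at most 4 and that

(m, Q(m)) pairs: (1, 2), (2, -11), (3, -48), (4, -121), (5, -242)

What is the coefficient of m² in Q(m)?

First differences: -13, -37, -73, -121. Second differences: -24, -36, -48. Third differences: -12, -12.
Level-3 differences are constant, so Q has degree 3.
Fitting a degree-3 polynomial gives Q(m) = -2m³ + m + 3.
The coefficient of m² is 0.

0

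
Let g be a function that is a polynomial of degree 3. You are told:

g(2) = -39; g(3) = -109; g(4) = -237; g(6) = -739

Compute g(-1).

Write g(k) = ak³ + bk² + ck + d; the 4 given values yield a linear system in the 4 coefficients.
Solving, g(k) = -3k³ - 2k² - 3k - 1.
Then g(-1) = 3.

3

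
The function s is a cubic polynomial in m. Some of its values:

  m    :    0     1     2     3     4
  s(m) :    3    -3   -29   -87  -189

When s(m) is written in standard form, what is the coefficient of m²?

Write s(m) = am³ + bm² + cm + d; the 5 given values yield a linear system in the 4 coefficients.
Solving, s(m) = -2m³ - 4m² + 3.
The coefficient of m² is -4.

-4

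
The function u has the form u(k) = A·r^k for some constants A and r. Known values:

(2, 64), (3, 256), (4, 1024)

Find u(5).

Consecutive ratio: 256/64 = 4, and 1024/256 = 4, so r = 4.
Then A·4^2 = 64 gives A = 4, and u(k) = 4·4^k.
u(5) = 4·4^5 = 4096.

4096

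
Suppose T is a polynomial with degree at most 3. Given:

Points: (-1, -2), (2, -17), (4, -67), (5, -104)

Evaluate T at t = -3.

Write T(t) = at³ + bt² + ct + d; the 4 given values yield a linear system in the 4 coefficients.
Solving, the leading coefficient vanishes, and T(t) = -4t² - t + 1.
Then T(-3) = -32.

-32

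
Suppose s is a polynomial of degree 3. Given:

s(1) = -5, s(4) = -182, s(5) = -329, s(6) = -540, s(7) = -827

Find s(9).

Write s(n) = an³ + bn² + cn + d; the 5 given values yield a linear system in the 4 coefficients.
Solving, s(n) = -2n³ - 2n² - 7n + 6.
Then s(9) = -1677.

-1677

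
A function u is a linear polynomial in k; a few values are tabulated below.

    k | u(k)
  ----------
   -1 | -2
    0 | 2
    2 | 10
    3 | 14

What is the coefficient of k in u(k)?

4

Write u(k) = ak + b; the 4 given values yield a linear system in the 2 coefficients.
Solving, u(k) = 4k + 2.
The coefficient of k is 4.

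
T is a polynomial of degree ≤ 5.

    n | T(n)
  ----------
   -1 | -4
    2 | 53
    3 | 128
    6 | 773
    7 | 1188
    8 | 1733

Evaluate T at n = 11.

Write T(n) = an^5 + bn^4 + cn³ + dn² + en + p; the 6 given values yield a linear system in the 6 coefficients.
Solving, the top 2 coefficients vanish, and T(n) = 3n³ + 2n² + 8n + 5.
Then T(11) = 4328.

4328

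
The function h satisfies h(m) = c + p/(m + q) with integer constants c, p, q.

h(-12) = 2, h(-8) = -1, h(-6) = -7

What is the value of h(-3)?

(h(m) − c)(m + q) = p for each data point; the three points give a linear system in c and q, then p follows.
Solving: c = 5, q = 4, p = 24, so h(m) = 5 + 24/(m + 4).
Then h(-3) = 5 + 24/1 = 29.

29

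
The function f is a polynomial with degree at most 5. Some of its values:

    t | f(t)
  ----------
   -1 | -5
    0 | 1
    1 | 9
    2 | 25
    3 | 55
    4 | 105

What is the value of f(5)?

181

Write f(t) = at^5 + bt^4 + ct³ + dt² + et + p; the 6 given values yield a linear system in the 6 coefficients.
Solving, the top 2 coefficients vanish, and f(t) = t³ + t² + 6t + 1.
Then f(5) = 181.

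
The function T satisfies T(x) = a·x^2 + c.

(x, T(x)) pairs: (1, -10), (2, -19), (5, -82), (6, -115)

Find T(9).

From T(1) = -10 and T(2) = -19: 1a + c = -10 and 4a + c = -19.
Subtracting: 3a = -9, so a = -3; then c = -10 − (-3)·1 = -7.
So T(x) = -3x² − 7, and T(9) = -250.

-250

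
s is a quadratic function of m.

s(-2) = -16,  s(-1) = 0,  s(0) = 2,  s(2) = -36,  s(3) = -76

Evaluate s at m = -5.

-148

Write s(m) = am² + bm + c; the 5 given values yield a linear system in the 3 coefficients.
Solving, s(m) = -7m² - 5m + 2.
Then s(-5) = -148.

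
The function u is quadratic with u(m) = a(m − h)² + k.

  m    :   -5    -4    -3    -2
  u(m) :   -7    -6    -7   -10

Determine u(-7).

-15

First differences 1, -1, -3; second difference -2 = 2a, so a = -1.
Expanding, the m-coefficient is −2ah = 2h; matching it to the data gives h = -4, and then k = -6.
So u(m) = -1(m + 4)² − 6.
u(-7) = -1·(-3)² − 6 = -15.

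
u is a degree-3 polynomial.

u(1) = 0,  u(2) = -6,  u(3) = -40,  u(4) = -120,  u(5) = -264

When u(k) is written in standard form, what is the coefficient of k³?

First differences: -6, -34, -80, -144. Second differences: -28, -46, -64. Third differences: -18, -18.
Level-3 differences are constant, so u has degree 3.
Fitting a degree-3 polynomial gives u(k) = -3k³ + 4k² + 3k - 4.
The coefficient of k³ is -3.

-3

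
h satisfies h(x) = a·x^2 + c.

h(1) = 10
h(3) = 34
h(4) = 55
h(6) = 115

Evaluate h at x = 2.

From h(1) = 10 and h(3) = 34: 1a + c = 10 and 9a + c = 34.
Subtracting: 8a = 24, so a = 3; then c = 10 − 3·1 = 7.
So h(x) = 3x² + 7, and h(2) = 19.

19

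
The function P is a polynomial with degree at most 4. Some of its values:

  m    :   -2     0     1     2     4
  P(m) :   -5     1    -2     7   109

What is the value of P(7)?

652

Write P(m) = am^4 + bm³ + cm² + dm + e; the 5 given values yield a linear system in the 5 coefficients.
Solving, the leading coefficient vanishes, and P(m) = 2m³ - 5m + 1.
Then P(7) = 652.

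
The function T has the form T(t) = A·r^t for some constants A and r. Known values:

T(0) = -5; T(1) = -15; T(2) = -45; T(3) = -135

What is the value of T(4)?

-405

Consecutive ratio: -15/(-5) = 3, and -45/(-15) = 3, so r = 3.
Then A·3^0 = -5 gives A = -5, and T(t) = -5·3^t.
T(4) = -5·3^4 = -405.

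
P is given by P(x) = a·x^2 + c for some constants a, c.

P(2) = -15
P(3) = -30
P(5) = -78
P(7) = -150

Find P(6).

-111

From P(2) = -15 and P(3) = -30: 4a + c = -15 and 9a + c = -30.
Subtracting: 5a = -15, so a = -3; then c = -15 − (-3)·4 = -3.
So P(x) = -3x² − 3, and P(6) = -111.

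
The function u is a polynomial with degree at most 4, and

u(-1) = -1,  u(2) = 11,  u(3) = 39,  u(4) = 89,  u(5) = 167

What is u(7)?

Write u(n) = an^4 + bn³ + cn² + dn + e; the 5 given values yield a linear system in the 5 coefficients.
Solving, the leading coefficient vanishes, and u(n) = n³ + 2n² - n - 3.
Then u(7) = 431.

431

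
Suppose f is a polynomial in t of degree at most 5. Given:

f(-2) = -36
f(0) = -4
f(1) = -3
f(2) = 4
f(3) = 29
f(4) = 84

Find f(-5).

-339

Write f(t) = at^5 + bt^4 + ct³ + dt² + et + p; the 6 given values yield a linear system in the 6 coefficients.
Solving, the top 2 coefficients vanish, and f(t) = 2t³ - 3t² + 2t - 4.
Then f(-5) = -339.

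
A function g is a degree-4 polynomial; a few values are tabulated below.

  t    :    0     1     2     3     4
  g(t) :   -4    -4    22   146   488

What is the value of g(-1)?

Write g(t) = at^4 + bt³ + ct² + dt + e; the 5 given values yield a linear system in the 5 coefficients.
Solving, g(t) = 2t^4 - t² - t - 4.
Then g(-1) = -2.

-2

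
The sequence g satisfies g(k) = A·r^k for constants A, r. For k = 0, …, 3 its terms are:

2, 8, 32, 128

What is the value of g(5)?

Consecutive ratio: 8/2 = 4, and 32/8 = 4, so r = 4.
Then A·4^0 = 2 gives A = 2, and g(k) = 2·4^k.
g(5) = 2·4^5 = 2048.

2048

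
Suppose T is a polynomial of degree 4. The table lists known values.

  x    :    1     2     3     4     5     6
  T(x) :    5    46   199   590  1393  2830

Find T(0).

-2

First differences: 41, 153, 391, 803, 1437. Second differences: 112, 238, 412, 634. Third differences: 126, 174, 222. Fourth differences: 48, 48.
Level-4 differences are constant, so T has degree 4.
Fitting a degree-4 polynomial gives T(x) = 2x^4 + x³ + 4x - 2.
Then T(0) = -2.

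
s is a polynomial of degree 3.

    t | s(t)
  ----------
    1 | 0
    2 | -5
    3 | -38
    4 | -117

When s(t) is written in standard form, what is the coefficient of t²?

4

Write s(t) = at³ + bt² + ct + d; the 4 given values yield a linear system in the 4 coefficients.
Solving, s(t) = -3t³ + 4t² + 4t - 5.
The coefficient of t² is 4.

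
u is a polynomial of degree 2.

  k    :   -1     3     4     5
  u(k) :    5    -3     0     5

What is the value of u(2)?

Write u(k) = ak² + bk + c; the 4 given values yield a linear system in the 3 coefficients.
Solving, u(k) = k² - 4k.
Then u(2) = -4.

-4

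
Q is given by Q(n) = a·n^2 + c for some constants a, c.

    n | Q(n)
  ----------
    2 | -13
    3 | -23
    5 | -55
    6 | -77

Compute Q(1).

-7

From Q(2) = -13 and Q(3) = -23: 4a + c = -13 and 9a + c = -23.
Subtracting: 5a = -10, so a = -2; then c = -13 − (-2)·4 = -5.
So Q(n) = -2n² − 5, and Q(1) = -7.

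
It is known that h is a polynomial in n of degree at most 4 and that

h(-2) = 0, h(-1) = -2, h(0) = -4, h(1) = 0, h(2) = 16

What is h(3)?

50

First differences: -2, -2, 4, 16. Second differences: 0, 6, 12. Third differences: 6, 6.
Level-3 differences are constant, so h has degree 3.
Extending the table by one column gives the next first difference 34, so h(3) = 16 + 34 = 50.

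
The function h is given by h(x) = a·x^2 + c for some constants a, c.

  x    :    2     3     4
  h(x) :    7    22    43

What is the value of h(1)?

-2

From h(2) = 7 and h(3) = 22: 4a + c = 7 and 9a + c = 22.
Subtracting: 5a = 15, so a = 3; then c = 7 − 3·4 = -5.
So h(x) = 3x² − 5, and h(1) = -2.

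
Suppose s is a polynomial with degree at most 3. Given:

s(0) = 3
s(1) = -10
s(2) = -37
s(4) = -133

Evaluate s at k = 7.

-382

Write s(k) = ak³ + bk² + ck + d; the 4 given values yield a linear system in the 4 coefficients.
Solving, the leading coefficient vanishes, and s(k) = -7k² - 6k + 3.
Then s(7) = -382.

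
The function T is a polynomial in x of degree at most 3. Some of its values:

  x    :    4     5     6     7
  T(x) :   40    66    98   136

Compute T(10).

286

Write T(x) = ax³ + bx² + cx + d; the 4 given values yield a linear system in the 4 coefficients.
Solving, the leading coefficient vanishes, and T(x) = 3x² - x - 4.
Then T(10) = 286.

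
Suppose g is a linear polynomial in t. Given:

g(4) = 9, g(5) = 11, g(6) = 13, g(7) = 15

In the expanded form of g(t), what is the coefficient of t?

2

Write g(t) = at + b; the 4 given values yield a linear system in the 2 coefficients.
Solving, g(t) = 2t + 1.
The coefficient of t is 2.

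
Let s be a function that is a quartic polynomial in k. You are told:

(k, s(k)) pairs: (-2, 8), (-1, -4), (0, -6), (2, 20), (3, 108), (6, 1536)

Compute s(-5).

524

Write s(k) = ak^4 + bk³ + ck² + dk + e; the 6 given values yield a linear system in the 5 coefficients.
Solving, s(k) = k^4 + k³ + k² - k - 6.
Then s(-5) = 524.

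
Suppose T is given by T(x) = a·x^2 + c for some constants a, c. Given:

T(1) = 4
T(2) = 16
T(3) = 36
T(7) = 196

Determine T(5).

100

From T(1) = 4 and T(2) = 16: 1a + c = 4 and 4a + c = 16.
Subtracting: 3a = 12, so a = 4; then c = 4 − 4·1 = 0.
So T(x) = 4x² + 0, and T(5) = 100.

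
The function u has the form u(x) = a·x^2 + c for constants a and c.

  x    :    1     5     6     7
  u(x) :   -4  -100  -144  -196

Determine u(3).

-36

From u(1) = -4 and u(5) = -100: 1a + c = -4 and 25a + c = -100.
Subtracting: 24a = -96, so a = -4; then c = -4 − (-4)·1 = 0.
So u(x) = -4x² + 0, and u(3) = -36.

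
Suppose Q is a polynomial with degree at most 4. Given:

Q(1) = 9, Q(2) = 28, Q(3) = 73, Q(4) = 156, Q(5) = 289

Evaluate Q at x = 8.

1108

Write Q(x) = ax^4 + bx³ + cx² + dx + e; the 5 given values yield a linear system in the 5 coefficients.
Solving, the leading coefficient vanishes, and Q(x) = 2x³ + x² + 2x + 4.
Then Q(8) = 1108.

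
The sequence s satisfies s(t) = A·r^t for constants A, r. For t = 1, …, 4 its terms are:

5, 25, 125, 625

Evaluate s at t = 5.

Consecutive ratio: 25/5 = 5, and 125/25 = 5, so r = 5.
Then A·5^1 = 5 gives A = 1, and s(t) = 1·5^t.
s(5) = 1·5^5 = 3125.

3125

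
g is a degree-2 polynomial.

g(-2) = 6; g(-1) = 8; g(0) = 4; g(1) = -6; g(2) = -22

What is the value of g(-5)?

First differences: 2, -4, -10, -16. Second differences: -6, -6, -6.
Level-2 differences are constant, so g has degree 2.
Fitting a degree-2 polynomial gives g(m) = -3m² - 7m + 4.
Then g(-5) = -36.

-36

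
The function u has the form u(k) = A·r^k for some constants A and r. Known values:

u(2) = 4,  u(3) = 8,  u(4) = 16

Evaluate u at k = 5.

Consecutive ratio: 8/4 = 2, and 16/8 = 2, so r = 2.
Then A·2^2 = 4 gives A = 1, and u(k) = 1·2^k.
u(5) = 1·2^5 = 32.

32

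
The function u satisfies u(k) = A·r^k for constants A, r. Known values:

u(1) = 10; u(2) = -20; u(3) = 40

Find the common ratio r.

Consecutive ratio: -20/10 = -2, and 40/(-20) = -2, so r = -2.
Then A·(-2)^1 = 10 gives A = -5, and u(k) = -5·(-2)^k.

-2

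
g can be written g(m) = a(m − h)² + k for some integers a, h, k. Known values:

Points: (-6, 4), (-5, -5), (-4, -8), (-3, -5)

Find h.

First differences -9, -3, 3; second difference 6 = 2a, so a = 3.
Expanding, the m-coefficient is −2ah = -6h; matching it to the data gives h = -4, and then k = -8.
So g(m) = 3(m + 4)² − 8.
Hence h = -4.

-4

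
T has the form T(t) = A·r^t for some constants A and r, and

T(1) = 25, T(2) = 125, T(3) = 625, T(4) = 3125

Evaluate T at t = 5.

15625

Consecutive ratio: 125/25 = 5, and 625/125 = 5, so r = 5.
Then A·5^1 = 25 gives A = 5, and T(t) = 5·5^t.
T(5) = 5·5^5 = 15625.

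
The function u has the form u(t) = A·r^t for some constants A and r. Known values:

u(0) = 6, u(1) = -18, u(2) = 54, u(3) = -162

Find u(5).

Consecutive ratio: -18/6 = -3, and 54/(-18) = -3, so r = -3.
Then A·(-3)^0 = 6 gives A = 6, and u(t) = 6·(-3)^t.
u(5) = 6·(-3)^5 = -1458.

-1458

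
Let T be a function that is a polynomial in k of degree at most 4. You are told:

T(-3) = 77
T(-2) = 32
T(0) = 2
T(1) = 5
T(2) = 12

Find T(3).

17

Write T(k) = ak^4 + bk³ + ck² + dk + e; the 5 given values yield a linear system in the 5 coefficients.
Solving, the leading coefficient vanishes, and T(k) = -k³ + 5k² - k + 2.
Then T(3) = 17.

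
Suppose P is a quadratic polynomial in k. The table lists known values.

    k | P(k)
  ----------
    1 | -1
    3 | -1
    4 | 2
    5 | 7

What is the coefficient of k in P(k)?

-4

Write P(k) = ak² + bk + c; the 4 given values yield a linear system in the 3 coefficients.
Solving, P(k) = k² - 4k + 2.
The coefficient of k is -4.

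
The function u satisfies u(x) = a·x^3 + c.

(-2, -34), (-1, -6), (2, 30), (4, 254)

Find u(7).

From u(-2) = -34 and u(-1) = -6: -8a + c = -34 and -1a + c = -6.
Subtracting: 7a = 28, so a = 4; then c = -34 − 4·(-8) = -2.
So u(x) = 4x³ − 2, and u(7) = 1370.

1370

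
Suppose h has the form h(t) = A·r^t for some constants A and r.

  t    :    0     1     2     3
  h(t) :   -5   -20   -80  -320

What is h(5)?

Consecutive ratio: -20/(-5) = 4, and -80/(-20) = 4, so r = 4.
Then A·4^0 = -5 gives A = -5, and h(t) = -5·4^t.
h(5) = -5·4^5 = -5120.

-5120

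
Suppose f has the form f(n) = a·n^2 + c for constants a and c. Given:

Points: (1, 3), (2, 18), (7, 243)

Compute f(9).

403

From f(1) = 3 and f(2) = 18: 1a + c = 3 and 4a + c = 18.
Subtracting: 3a = 15, so a = 5; then c = 3 − 5·1 = -2.
So f(n) = 5n² − 2, and f(9) = 403.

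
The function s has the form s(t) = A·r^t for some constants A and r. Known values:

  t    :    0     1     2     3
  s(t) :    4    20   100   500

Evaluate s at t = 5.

12500

Consecutive ratio: 20/4 = 5, and 100/20 = 5, so r = 5.
Then A·5^0 = 4 gives A = 4, and s(t) = 4·5^t.
s(5) = 4·5^5 = 12500.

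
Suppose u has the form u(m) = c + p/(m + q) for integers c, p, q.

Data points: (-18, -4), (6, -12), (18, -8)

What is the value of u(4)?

(u(m) − c)(m + q) = p for each data point; the three points give a linear system in c and q, then p follows.
Solving: c = -6, q = 0, p = -36, so u(m) = -6 − 36/(m + 0).
Then u(4) = -6 − 36/4 = -15.

-15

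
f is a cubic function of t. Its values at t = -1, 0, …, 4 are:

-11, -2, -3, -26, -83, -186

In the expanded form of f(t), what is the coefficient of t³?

-2

First differences: 9, -1, -23, -57, -103. Second differences: -10, -22, -34, -46. Third differences: -12, -12, -12.
Level-3 differences are constant, so f has degree 3.
Fitting a degree-3 polynomial gives f(t) = -2t³ - 5t² + 6t - 2.
The coefficient of t³ is -2.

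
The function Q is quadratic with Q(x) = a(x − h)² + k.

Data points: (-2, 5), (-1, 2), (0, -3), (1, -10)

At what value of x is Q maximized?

First differences -3, -5, -7; second difference -2 = 2a, so a = -1.
Expanding, the x-coefficient is −2ah = 2h; matching it to the data gives h = -3, and then k = 6.
So Q(x) = -1(x + 3)² + 6.
Hence h = -3.

-3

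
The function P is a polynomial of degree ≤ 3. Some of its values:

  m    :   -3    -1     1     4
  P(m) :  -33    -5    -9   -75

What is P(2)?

-23

Write P(m) = am³ + bm² + cm + d; the 4 given values yield a linear system in the 4 coefficients.
Solving, the leading coefficient vanishes, and P(m) = -4m² - 2m - 3.
Then P(2) = -23.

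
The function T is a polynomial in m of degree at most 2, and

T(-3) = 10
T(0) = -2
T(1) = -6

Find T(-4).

14

Write T(m) = am² + bm + c; the 3 given values yield a linear system in the 3 coefficients.
Solving, the leading coefficient vanishes, and T(m) = -4m - 2.
Then T(-4) = 14.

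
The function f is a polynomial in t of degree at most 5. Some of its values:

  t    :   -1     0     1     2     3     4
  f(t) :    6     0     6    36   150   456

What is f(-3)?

246

First differences: -6, 6, 30, 114, 306. Second differences: 12, 24, 84, 192. Third differences: 12, 60, 108. Fourth differences: 48, 48.
Level-4 differences are constant, so f has degree 4.
Fitting a degree-4 polynomial gives f(t) = 2t^4 - 2t³ + 4t² + 2t.
Then f(-3) = 246.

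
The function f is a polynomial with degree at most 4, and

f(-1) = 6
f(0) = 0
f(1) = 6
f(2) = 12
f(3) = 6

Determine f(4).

-24

First differences: -6, 6, 6, -6. Second differences: 12, 0, -12. Third differences: -12, -12.
Level-3 differences are constant, so f has degree 3.
Fitting a degree-3 polynomial gives f(n) = -2n³ + 6n² + 2n.
Then f(4) = -24.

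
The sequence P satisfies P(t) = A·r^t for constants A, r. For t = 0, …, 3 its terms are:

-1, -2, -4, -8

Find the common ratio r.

2

Consecutive ratio: -2/(-1) = 2, and -4/(-2) = 2, so r = 2.
Then A·2^0 = -1 gives A = -1, and P(t) = -1·2^t.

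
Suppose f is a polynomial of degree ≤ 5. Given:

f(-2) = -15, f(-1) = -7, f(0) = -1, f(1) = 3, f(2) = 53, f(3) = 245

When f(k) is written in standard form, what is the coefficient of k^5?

First differences: 8, 6, 4, 50, 192. Second differences: -2, -2, 46, 142. Third differences: 0, 48, 96. Fourth differences: 48, 48.
Level-4 differences are constant, so f has degree 4.
Fitting a degree-4 polynomial gives f(k) = 2k^4 + 4k³ - 3k² + k - 1.
The coefficient of k^5 is 0.

0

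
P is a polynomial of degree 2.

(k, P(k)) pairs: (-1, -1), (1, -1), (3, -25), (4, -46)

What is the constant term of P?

2

Write P(k) = ak² + bk + c; the 4 given values yield a linear system in the 3 coefficients.
Solving, P(k) = -3k² + 2.
The constant term is P(0) = 2.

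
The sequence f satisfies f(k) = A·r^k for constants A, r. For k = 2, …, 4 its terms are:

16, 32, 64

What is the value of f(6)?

Consecutive ratio: 32/16 = 2, and 64/32 = 2, so r = 2.
Then A·2^2 = 16 gives A = 4, and f(k) = 4·2^k.
f(6) = 4·2^6 = 256.

256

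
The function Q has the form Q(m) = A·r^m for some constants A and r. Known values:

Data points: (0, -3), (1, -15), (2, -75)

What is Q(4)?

-1875

Consecutive ratio: -15/(-3) = 5, and -75/(-15) = 5, so r = 5.
Then A·5^0 = -3 gives A = -3, and Q(m) = -3·5^m.
Q(4) = -3·5^4 = -1875.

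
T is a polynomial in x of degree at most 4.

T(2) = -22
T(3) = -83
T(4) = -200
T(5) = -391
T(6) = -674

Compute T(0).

4

Write T(x) = ax^4 + bx³ + cx² + dx + e; the 5 given values yield a linear system in the 5 coefficients.
Solving, the leading coefficient vanishes, and T(x) = -3x³ - x² + x + 4.
Then T(0) = 4.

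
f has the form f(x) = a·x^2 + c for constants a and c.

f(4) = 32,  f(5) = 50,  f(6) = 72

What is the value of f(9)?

From f(4) = 32 and f(5) = 50: 16a + c = 32 and 25a + c = 50.
Subtracting: 9a = 18, so a = 2; then c = 32 − 2·16 = 0.
So f(x) = 2x² + 0, and f(9) = 162.

162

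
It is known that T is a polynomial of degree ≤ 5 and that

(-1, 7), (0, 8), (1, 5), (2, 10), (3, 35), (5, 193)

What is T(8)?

Write T(m) = am^5 + bm^4 + cm³ + dm² + em + p; the 6 given values yield a linear system in the 6 coefficients.
Solving, the top 2 coefficients vanish, and T(m) = 2m³ - 2m² - 3m + 8.
Then T(8) = 880.

880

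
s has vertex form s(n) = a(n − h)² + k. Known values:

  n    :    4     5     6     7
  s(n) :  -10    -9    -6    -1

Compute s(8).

6

First differences 1, 3, 5; second difference 2 = 2a, so a = 1.
Expanding, the n-coefficient is −2ah = -2h; matching it to the data gives h = 4, and then k = -10.
So s(n) = 1(n − 4)² − 10.
s(8) = 1·4² − 10 = 6.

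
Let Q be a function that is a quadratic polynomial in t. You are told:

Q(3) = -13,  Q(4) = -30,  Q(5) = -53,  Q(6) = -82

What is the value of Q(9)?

-205

First differences: -17, -23, -29. Second differences: -6, -6.
Level-2 differences are constant, so Q has degree 2.
Fitting a degree-2 polynomial gives Q(t) = -3t² + 4t + 2.
Then Q(9) = -205.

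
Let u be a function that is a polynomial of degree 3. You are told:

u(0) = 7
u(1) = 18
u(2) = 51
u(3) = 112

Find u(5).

Write u(t) = at³ + bt² + ct + d; the 4 given values yield a linear system in the 4 coefficients.
Solving, u(t) = t³ + 8t² + 2t + 7.
Then u(5) = 342.

342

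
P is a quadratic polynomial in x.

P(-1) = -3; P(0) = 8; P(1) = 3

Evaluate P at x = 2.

-18

Write P(x) = ax² + bx + c; the 3 given values yield a linear system in the 3 coefficients.
Solving, P(x) = -8x² + 3x + 8.
Then P(2) = -18.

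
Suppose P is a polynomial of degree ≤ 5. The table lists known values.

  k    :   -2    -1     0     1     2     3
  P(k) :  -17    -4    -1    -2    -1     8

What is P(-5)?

First differences: 13, 3, -1, 1, 9. Second differences: -10, -4, 2, 8. Third differences: 6, 6, 6.
Level-3 differences are constant, so P has degree 3.
Fitting a degree-3 polynomial gives P(k) = k³ - 2k² - 1.
Then P(-5) = -176.

-176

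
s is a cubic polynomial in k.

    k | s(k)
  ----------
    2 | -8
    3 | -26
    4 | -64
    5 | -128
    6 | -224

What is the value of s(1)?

First differences: -18, -38, -64, -96. Second differences: -20, -26, -32. Third differences: -6, -6.
Level-3 differences are constant, so s has degree 3.
Fitting a degree-3 polynomial gives s(k) = -k³ - k² + 6k - 8.
Then s(1) = -4.

-4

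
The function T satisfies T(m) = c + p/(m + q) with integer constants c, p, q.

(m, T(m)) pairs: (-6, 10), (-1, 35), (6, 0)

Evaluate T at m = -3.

(T(m) − c)(m + q) = p for each data point; the three points give a linear system in c and q, then p follows.
Solving: c = 5, q = 0, p = -30, so T(m) = 5 − 30/(m + 0).
Then T(-3) = 5 − 30/(-3) = 15.

15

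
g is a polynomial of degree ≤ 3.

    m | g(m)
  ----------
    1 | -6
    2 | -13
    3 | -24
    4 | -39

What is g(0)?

Write g(m) = am³ + bm² + cm + d; the 4 given values yield a linear system in the 4 coefficients.
Solving, the leading coefficient vanishes, and g(m) = -2m² - m - 3.
Then g(0) = -3.

-3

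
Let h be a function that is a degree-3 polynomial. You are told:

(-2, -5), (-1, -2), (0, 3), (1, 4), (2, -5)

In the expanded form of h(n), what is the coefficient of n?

4

First differences: 3, 5, 1, -9. Second differences: 2, -4, -10. Third differences: -6, -6.
Level-3 differences are constant, so h has degree 3.
Fitting a degree-3 polynomial gives h(n) = -n³ - 2n² + 4n + 3.
The coefficient of n is 4.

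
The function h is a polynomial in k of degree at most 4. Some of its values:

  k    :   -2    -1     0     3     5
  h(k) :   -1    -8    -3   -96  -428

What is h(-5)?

272

Write h(k) = ak^4 + bk³ + ck² + dk + e; the 5 given values yield a linear system in the 5 coefficients.
Solving, the leading coefficient vanishes, and h(k) = -3k³ - 3k² + 5k - 3.
Then h(-5) = 272.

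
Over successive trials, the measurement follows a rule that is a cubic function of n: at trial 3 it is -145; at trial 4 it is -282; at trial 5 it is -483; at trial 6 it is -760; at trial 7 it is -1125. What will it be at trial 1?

-15

Write the value at n as T(n).
First differences: -137, -201, -277, -365. Second differences: -64, -76, -88. Third differences: -12, -12.
Level-3 differences are constant, so T has degree 3.
Fitting a degree-3 polynomial gives T(n) = -2n³ - 8n² - 7n + 2.
Then T(1) = -15.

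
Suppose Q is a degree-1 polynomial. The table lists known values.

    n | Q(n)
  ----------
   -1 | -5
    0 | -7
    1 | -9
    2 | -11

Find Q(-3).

-1

First differences: -2, -2, -2.
Level-1 differences are constant, so Q has degree 1.
Fitting a degree-1 polynomial gives Q(n) = -2n - 7.
Then Q(-3) = -1.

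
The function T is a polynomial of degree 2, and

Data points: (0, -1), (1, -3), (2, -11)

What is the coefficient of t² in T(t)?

Write T(t) = at² + bt + c; the 3 given values yield a linear system in the 3 coefficients.
Solving, T(t) = -3t² + t - 1.
The coefficient of t² is -3.

-3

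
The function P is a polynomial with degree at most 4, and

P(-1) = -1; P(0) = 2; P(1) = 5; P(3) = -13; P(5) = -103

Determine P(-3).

17

Write P(n) = an^4 + bn³ + cn² + dn + e; the 5 given values yield a linear system in the 5 coefficients.
Solving, the leading coefficient vanishes, and P(n) = -n³ + 4n + 2.
Then P(-3) = 17.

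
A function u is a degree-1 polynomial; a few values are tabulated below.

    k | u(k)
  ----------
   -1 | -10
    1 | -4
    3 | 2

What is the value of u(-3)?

-16

Write u(k) = ak + b; the 3 given values yield a linear system in the 2 coefficients.
Solving, u(k) = 3k - 7.
Then u(-3) = -16.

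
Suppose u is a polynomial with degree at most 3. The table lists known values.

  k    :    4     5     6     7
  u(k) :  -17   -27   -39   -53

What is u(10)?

-107

First differences: -10, -12, -14. Second differences: -2, -2.
Level-2 differences are constant, so u has degree 2.
Fitting a degree-2 polynomial gives u(k) = -k² - k + 3.
Then u(10) = -107.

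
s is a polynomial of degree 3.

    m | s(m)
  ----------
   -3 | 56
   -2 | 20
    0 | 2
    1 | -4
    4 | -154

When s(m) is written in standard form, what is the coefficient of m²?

-1

Write s(m) = am³ + bm² + cm + d; the 5 given values yield a linear system in the 4 coefficients.
Solving, s(m) = -2m³ - m² - 3m + 2.
The coefficient of m² is -1.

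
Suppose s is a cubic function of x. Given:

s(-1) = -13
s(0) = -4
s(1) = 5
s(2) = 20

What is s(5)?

Write s(x) = ax³ + bx² + cx + d; the 4 given values yield a linear system in the 4 coefficients.
Solving, s(x) = x³ + 8x - 4.
Then s(5) = 161.

161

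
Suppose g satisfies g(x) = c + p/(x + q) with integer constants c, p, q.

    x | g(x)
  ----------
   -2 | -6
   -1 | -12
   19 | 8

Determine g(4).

(g(x) − c)(x + q) = p for each data point; the three points give a linear system in c and q, then p follows.
Solving: c = 6, q = -1, p = 36, so g(x) = 6 + 36/(x − 1).
Then g(4) = 6 + 36/3 = 18.

18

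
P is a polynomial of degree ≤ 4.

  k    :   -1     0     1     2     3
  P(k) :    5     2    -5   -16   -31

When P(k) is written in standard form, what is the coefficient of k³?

First differences: -3, -7, -11, -15. Second differences: -4, -4, -4.
Level-2 differences are constant, so P has degree 2.
Fitting a degree-2 polynomial gives P(k) = -2k² - 5k + 2.
The coefficient of k³ is 0.

0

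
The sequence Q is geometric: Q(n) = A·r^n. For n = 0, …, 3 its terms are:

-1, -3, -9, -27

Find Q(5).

-243

Consecutive ratio: -3/(-1) = 3, and -9/(-3) = 3, so r = 3.
Then A·3^0 = -1 gives A = -1, and Q(n) = -1·3^n.
Q(5) = -1·3^5 = -243.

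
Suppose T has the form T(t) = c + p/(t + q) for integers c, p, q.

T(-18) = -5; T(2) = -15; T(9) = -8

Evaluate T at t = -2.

(T(t) − c)(t + q) = p for each data point; the three points give a linear system in c and q, then p follows.
Solving: c = -6, q = 0, p = -18, so T(t) = -6 − 18/(t + 0).
Then T(-2) = -6 − 18/(-2) = 3.

3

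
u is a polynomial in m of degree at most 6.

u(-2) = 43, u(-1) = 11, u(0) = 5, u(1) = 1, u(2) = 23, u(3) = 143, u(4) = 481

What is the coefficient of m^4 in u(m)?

2

First differences: -32, -6, -4, 22, 120, 338. Second differences: 26, 2, 26, 98, 218. Third differences: -24, 24, 72, 120. Fourth differences: 48, 48, 48.
Level-4 differences are constant, so u has degree 4.
Fitting a degree-4 polynomial gives u(m) = 2m^4 - m² - 5m + 5.
The coefficient of m^4 is 2.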